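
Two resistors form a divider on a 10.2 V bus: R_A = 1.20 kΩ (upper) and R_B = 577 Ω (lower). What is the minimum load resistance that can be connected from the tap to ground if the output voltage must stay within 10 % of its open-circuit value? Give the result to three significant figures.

R_L(min) ≈ 3.51 kΩ

Output resistance R_th = R_A‖R_B = (1200 × 577)/1777 = 389.6 Ω.
The fractional drop is R_th/(R_th + R_L); requiring this ≤ 0.100 gives R_L ≥ R_th(1/0.100 − 1) = 389.6 × 9.000 = 3.51 kΩ.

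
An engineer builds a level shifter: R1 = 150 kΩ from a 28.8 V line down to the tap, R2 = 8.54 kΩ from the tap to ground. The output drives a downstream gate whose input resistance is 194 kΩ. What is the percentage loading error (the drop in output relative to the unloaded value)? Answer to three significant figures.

The divider's output (Thévenin) resistance is R1‖R2 = 8.080 kΩ.
Fractional drop under load = R_th/(R_th + R_L) = 8.080 / (8.080 + 194) = 0.03998.
So the output falls by 4.00 %.

4.00 %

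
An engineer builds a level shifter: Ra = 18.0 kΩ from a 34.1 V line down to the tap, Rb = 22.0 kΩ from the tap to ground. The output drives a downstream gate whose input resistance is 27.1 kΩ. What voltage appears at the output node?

V_out ≈ 13.7 V

The load sits in parallel with Rb: Rb‖R_L = (22.0 × 27.1) / (22.0 + 27.1) = 12.14 kΩ.
V_out = 34.1 × 12.14 / (18.0 + 12.14) = 34.1 × 12.14/30.14 = 13.7 V.
(Unloaded it would have been 18.8 V.)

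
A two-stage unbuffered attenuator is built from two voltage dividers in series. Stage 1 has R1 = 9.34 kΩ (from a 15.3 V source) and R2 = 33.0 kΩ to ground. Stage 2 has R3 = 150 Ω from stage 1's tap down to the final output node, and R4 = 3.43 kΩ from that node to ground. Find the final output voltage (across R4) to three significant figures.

V_out ≈ 3.77 V

Stage 2 presents R3+R4 = 3580 Ω as a load on stage 1's tap.
Stage 1's lower leg becomes R2‖(R3+R4) = 3230 Ω, so V_mid = 15.3 × 3230/12570 = 3.931 V.
Stage 2 is itself unloaded: V_out = V_mid × R4/(R3+R4) = 3.931 × 3430/3580 = 3.77 V.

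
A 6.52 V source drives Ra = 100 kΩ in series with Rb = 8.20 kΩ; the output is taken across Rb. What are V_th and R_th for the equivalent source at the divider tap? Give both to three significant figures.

V_th is the open-circuit tap voltage: 6.52 × 8.20/(100 + 8.20) = 0.494 V.
With the supply zeroed, Ra and Rb appear in parallel from the tap: R_th = Ra‖Rb = (100 × 8.20)/108.2 = 7.58 kΩ.

V_th = 0.494 V, R_th = 7.58 kΩ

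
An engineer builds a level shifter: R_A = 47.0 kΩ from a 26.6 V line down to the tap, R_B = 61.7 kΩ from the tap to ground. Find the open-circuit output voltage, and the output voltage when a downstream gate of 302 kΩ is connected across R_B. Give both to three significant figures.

Unloaded: 15.1 V; loaded: 13.9 V

Open-circuit: V = 26.6 × 61.7/(47.0 + 61.7) = 15.1 V.
With the load, R_B becomes R_B‖R_L = 51.23 kΩ, so V = 26.6 × 51.23/98.23 = 13.9 V.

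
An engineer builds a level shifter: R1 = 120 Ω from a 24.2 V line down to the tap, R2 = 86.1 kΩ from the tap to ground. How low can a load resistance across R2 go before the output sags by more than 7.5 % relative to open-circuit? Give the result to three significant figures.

Output resistance R_th = R1‖R2 = (120 × 86100)/86220 = 119.8 Ω.
The fractional drop is R_th/(R_th + R_L); requiring this ≤ 0.0750 gives R_L ≥ R_th(1/0.0750 − 1) = 119.8 × 12.33 = 1.48 kΩ.

R_L(min) ≈ 1.48 kΩ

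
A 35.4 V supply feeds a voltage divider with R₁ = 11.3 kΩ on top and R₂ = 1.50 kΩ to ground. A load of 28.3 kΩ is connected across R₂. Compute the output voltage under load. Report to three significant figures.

V_out ≈ 3.96 V

The load sits in parallel with R₂: R₂‖R_L = (1.50 × 28.3) / (1.50 + 28.3) = 1.424 kΩ.
V_out = 35.4 × 1.424 / (11.3 + 1.424) = 35.4 × 1.424/12.72 = 3.96 V.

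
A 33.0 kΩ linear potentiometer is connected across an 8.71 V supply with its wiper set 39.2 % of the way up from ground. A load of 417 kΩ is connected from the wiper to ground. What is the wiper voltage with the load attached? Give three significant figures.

The wiper splits the pot into (1−α)R = 20.06 kΩ above and αR = 12.94 kΩ below.
Lower section ‖ load = 12.55 kΩ.
V_wiper = 8.71 × 12.55/(20.06 + 12.55) = 3.35 V.

V ≈ 3.35 V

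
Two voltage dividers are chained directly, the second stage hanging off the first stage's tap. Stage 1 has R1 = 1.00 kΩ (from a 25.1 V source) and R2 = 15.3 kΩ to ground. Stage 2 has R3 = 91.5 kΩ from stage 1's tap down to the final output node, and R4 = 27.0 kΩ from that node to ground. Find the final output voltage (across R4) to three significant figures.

Stage 2 presents R3+R4 = 118.5 kΩ as a load on stage 1's tap.
Stage 1's lower leg becomes R2‖(R3+R4) = 13.55 kΩ, so V_mid = 25.1 × 13.55/14.55 = 23.37 V.
Stage 2 is itself unloaded: V_out = V_mid × R4/(R3+R4) = 23.37 × 27.0/118.5 = 5.33 V.

V_out ≈ 5.33 V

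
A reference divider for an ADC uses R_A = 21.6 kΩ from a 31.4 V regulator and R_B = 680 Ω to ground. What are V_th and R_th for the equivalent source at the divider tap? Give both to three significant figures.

V_th = 0.958 V, R_th = 659 Ω

V_th is the open-circuit tap voltage: 31.4 × 680/(21600 + 680) = 0.958 V.
With the supply zeroed, R_A and R_B appear in parallel from the tap: R_th = R_A‖R_B = (21600 × 680)/22280 = 659 Ω.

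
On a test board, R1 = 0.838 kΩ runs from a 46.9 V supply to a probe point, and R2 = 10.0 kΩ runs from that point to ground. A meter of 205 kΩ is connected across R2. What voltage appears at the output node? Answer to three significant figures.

V_out ≈ 43.1 V

The load sits in parallel with R2: R2‖R_L = (10000 × 205000) / (10000 + 205000) = 9535 Ω.
V_out = 46.9 × 9535 / (838 + 9535) = 46.9 × 9535/10370 = 43.1 V.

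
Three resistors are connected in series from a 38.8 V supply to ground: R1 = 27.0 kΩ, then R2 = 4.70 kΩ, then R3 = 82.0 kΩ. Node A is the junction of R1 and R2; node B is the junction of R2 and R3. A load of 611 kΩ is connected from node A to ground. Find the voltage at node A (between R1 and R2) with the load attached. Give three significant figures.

Below node A the series string R2+R3 = 86.70 kΩ sits in parallel with the 611 kΩ load: 75.93 kΩ.
V_A = 38.8 × 75.93/(27.0 + 75.93) = 28.6 V.

V ≈ 28.6 V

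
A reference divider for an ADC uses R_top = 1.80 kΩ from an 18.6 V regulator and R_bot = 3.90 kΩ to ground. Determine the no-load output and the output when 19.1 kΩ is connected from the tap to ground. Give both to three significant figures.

Unloaded: 12.7 V; loaded: 12.0 V

Open-circuit: V = 18.6 × 3.90/(1.80 + 3.90) = 12.7 V.
With the load, R_bot becomes R_bot‖R_L = 3.239 kΩ, so V = 18.6 × 3.239/5.039 = 12.0 V.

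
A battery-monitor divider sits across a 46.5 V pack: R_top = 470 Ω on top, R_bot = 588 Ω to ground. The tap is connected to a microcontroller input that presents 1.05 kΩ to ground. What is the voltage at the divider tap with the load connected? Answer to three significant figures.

V_out ≈ 20.7 V

The load sits in parallel with R_bot: R_bot‖R_L = (588 × 1050) / (588 + 1050) = 376.9 Ω.
V_out = 46.5 × 376.9 / (470 + 376.9) = 46.5 × 376.9/846.9 = 20.7 V.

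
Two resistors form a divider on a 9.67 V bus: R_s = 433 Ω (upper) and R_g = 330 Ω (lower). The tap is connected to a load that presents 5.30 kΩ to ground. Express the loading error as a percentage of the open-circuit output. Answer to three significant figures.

The divider's output (Thévenin) resistance is R_s‖R_g = 187.3 Ω.
Fractional drop under load = R_th/(R_th + R_L) = 187.3 / (187.3 + 5300) = 0.03413.
So the output falls by 3.41 %.

3.41 %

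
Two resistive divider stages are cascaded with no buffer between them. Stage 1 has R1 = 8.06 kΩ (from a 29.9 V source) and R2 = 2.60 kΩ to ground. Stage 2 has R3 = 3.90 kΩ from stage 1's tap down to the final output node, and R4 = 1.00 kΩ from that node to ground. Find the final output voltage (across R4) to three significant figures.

V_out ≈ 1.06 V

Stage 2 presents R3+R4 = 4.900 kΩ as a load on stage 1's tap.
Stage 1's lower leg becomes R2‖(R3+R4) = 1.699 kΩ, so V_mid = 29.9 × 1.699/9.759 = 5.205 V.
Stage 2 is itself unloaded: V_out = V_mid × R4/(R3+R4) = 5.205 × 1.00/4.900 = 1.06 V.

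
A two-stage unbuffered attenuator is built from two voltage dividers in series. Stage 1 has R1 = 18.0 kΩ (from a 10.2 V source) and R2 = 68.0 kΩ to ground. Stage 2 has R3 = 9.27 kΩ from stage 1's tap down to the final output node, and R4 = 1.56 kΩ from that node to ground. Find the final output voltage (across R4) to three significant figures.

Stage 2 presents R3+R4 = 10.83 kΩ as a load on stage 1's tap.
Stage 1's lower leg becomes R2‖(R3+R4) = 9.342 kΩ, so V_mid = 10.2 × 9.342/27.34 = 3.485 V.
Stage 2 is itself unloaded: V_out = V_mid × R4/(R3+R4) = 3.485 × 1.56/10.83 = 0.502 V.

V_out ≈ 0.502 V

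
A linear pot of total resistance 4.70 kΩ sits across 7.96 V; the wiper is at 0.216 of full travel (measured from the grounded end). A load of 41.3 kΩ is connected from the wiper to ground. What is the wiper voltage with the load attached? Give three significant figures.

The wiper splits the pot into (1−α)R = 3.685 kΩ above and αR = 1.015 kΩ below.
Lower section ‖ load = 0.9908 kΩ.
V_wiper = 7.96 × 0.9908/(3.685 + 0.9908) = 1.69 V.

V ≈ 1.69 V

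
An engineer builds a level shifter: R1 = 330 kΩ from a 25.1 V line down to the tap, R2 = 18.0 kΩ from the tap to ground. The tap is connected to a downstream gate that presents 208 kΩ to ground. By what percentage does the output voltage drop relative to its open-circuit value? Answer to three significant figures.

The divider's output (Thévenin) resistance is R1‖R2 = 17.07 kΩ.
Fractional drop under load = R_th/(R_th + R_L) = 17.07 / (17.07 + 208) = 0.07584.
So the output falls by 7.58 %.

7.58 %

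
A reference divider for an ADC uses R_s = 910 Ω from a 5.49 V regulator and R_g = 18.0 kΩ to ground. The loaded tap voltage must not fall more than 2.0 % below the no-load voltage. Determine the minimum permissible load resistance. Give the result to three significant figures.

R_L(min) ≈ 42.4 kΩ

Output resistance R_th = R_s‖R_g = (910 × 18000)/18910 = 866.2 Ω.
The fractional drop is R_th/(R_th + R_L); requiring this ≤ 0.0200 gives R_L ≥ R_th(1/0.0200 − 1) = 866.2 × 49.00 = 42.4 kΩ.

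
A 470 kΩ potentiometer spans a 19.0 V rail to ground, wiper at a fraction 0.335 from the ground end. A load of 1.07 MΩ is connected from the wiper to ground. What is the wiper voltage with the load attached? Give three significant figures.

The wiper splits the pot into (1−α)R = 312.6 kΩ above and αR = 157.4 kΩ below.
Lower section ‖ load = 137.3 kΩ.
V_wiper = 19.0 × 137.3/(312.6 + 137.3) = 5.80 V.

V ≈ 5.80 V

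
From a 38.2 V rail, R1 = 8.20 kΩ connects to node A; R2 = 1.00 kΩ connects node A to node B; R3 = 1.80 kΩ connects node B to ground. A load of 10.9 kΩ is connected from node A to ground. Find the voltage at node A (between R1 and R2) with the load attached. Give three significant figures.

Below node A the series string R2+R3 = 2.800 kΩ sits in parallel with the 10.9 kΩ load: 2.228 kΩ.
V_A = 38.2 × 2.228/(8.20 + 2.228) = 8.16 V.

V ≈ 8.16 V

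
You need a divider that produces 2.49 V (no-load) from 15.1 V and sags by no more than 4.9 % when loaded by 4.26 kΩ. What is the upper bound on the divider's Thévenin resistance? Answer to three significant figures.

Loading drop = R_th/(R_th + R_L) ≤ 0.0490, so R_th ≤ R_L · ε/(1−ε) = 4.26 kΩ × 0.0490/0.9510 = 219 Ω.

R_th ≤ 219 Ω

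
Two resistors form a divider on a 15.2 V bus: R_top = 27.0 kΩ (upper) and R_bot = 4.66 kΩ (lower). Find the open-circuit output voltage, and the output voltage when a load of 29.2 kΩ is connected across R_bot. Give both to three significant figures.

Open-circuit: V = 15.2 × 4.66/(27.0 + 4.66) = 2.24 V.
With the load, R_bot becomes R_bot‖R_L = 4.019 kΩ, so V = 15.2 × 4.019/31.02 = 1.97 V.

Unloaded: 2.24 V; loaded: 1.97 V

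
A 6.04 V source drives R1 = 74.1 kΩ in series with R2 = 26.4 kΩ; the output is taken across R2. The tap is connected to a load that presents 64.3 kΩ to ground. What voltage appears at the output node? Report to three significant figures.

The load sits in parallel with R2: R2‖R_L = (26.4 × 64.3) / (26.4 + 64.3) = 18.72 kΩ.
V_out = 6.04 × 18.72 / (74.1 + 18.72) = 6.04 × 18.72/92.82 = 1.22 V.
(Unloaded it would have been 1.59 V.)

V_out ≈ 1.22 V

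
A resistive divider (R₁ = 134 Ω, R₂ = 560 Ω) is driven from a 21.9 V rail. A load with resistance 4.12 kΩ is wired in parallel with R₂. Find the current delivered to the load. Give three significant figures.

I_L ≈ 4.18 mA

R₂‖R_L = 493.0 Ω; V_out = 21.9 × 493.0/627.0 = 17.22 V.
I_L = V_out / R_L = 17.22 / 4.12 kΩ = 4.18 mA.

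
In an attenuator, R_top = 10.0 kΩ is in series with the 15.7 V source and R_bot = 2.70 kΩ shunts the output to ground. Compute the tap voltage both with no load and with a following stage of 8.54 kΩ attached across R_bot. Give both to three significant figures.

Open-circuit: V = 15.7 × 2.70/(10.0 + 2.70) = 3.34 V.
With the load, R_bot becomes R_bot‖R_L = 2.051 kΩ, so V = 15.7 × 2.051/12.05 = 2.67 V.

Unloaded: 3.34 V; loaded: 2.67 V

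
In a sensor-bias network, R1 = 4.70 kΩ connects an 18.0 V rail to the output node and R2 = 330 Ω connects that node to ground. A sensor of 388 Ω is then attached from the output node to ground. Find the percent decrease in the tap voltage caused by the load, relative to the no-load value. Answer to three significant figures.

The divider's output (Thévenin) resistance is R1‖R2 = 308.3 Ω.
Fractional drop under load = R_th/(R_th + R_L) = 308.3 / (308.3 + 388) = 0.4428.
So the output falls by 44.3 %.

44.3 %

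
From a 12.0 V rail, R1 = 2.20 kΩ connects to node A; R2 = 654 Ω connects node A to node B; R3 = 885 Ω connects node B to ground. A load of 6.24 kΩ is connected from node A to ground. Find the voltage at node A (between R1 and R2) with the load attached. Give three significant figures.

V ≈ 4.31 V

Below node A the series string R2+R3 = 1539 Ω sits in parallel with the 6240 Ω load: 1235 Ω.
V_A = 12.0 × 1235/(2200 + 1235) = 4.31 V.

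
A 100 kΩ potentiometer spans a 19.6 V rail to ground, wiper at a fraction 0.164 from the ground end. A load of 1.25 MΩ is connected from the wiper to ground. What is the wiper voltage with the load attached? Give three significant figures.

The wiper splits the pot into (1−α)R = 83.60 kΩ above and αR = 16.40 kΩ below.
Lower section ‖ load = 16.19 kΩ.
V_wiper = 19.6 × 16.19/(83.60 + 16.19) = 3.18 V.

V ≈ 3.18 V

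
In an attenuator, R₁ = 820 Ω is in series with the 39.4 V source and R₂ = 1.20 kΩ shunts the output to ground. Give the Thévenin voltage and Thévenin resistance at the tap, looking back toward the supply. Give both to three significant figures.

V_th = 23.4 V, R_th = 487 Ω

V_th is the open-circuit tap voltage: 39.4 × 1200/(820 + 1200) = 23.4 V.
With the supply zeroed, R₁ and R₂ appear in parallel from the tap: R_th = R₁‖R₂ = (820 × 1200)/2020 = 487 Ω.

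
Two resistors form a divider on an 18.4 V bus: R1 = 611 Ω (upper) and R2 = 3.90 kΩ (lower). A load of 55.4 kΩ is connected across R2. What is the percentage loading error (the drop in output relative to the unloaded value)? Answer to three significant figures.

0.944 %

The divider's output (Thévenin) resistance is R1‖R2 = 528.2 Ω.
Fractional drop under load = R_th/(R_th + R_L) = 528.2 / (528.2 + 55400) = 0.009445.
So the output falls by 0.944 %.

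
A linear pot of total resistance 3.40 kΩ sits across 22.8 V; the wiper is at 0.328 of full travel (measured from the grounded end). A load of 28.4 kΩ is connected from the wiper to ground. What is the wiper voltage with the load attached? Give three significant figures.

The wiper splits the pot into (1−α)R = 2.285 kΩ above and αR = 1.115 kΩ below.
Lower section ‖ load = 1.073 kΩ.
V_wiper = 22.8 × 1.073/(2.285 + 1.073) = 7.29 V.

V ≈ 7.29 V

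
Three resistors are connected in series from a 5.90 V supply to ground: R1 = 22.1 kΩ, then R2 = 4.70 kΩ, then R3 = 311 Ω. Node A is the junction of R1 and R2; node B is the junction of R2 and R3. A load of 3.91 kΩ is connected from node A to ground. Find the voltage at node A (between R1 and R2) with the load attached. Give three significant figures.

Below node A the series string R2+R3 = 5011 Ω sits in parallel with the 3910 Ω load: 2196 Ω.
V_A = 5.90 × 2196/(22100 + 2196) = 0.533 V.

V ≈ 0.533 V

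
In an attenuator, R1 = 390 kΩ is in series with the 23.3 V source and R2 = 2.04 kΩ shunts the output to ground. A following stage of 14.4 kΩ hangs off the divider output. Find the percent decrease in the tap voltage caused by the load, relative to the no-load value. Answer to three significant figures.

12.4 %

Unloaded V = 23.3 × 2.04/392.0 = 0.12124 V.
Loaded: R2‖R_L = 1.787 kΩ, giving V = 23.3 × 1.787/391.8 = 0.10627 V.
Drop = (0.12124 − 0.10627) / 0.12124 = 12.4 %.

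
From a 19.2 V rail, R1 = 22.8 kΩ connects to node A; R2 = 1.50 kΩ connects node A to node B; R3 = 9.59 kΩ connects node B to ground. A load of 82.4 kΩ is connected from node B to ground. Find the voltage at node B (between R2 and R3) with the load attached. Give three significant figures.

V ≈ 5.01 V

At node B, R3 is in parallel with the load: R3‖R_L = 8.590 kΩ.
Below node A the resistance is R2 + (R3‖R_L) = 10.09 kΩ, so V_A = 19.2 × 10.09/32.89 = 5.890 V.
Then V_B = V_A × (R3‖R_L)/(R2 + R3‖R_L) = 5.890 × 8.590/10.09 = 5.01 V.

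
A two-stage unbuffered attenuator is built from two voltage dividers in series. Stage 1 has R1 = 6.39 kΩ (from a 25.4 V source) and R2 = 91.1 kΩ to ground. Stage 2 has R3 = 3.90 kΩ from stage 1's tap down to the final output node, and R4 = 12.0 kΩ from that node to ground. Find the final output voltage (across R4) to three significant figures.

Stage 2 presents R3+R4 = 15.90 kΩ as a load on stage 1's tap.
Stage 1's lower leg becomes R2‖(R3+R4) = 13.54 kΩ, so V_mid = 25.4 × 13.54/19.93 = 17.26 V.
Stage 2 is itself unloaded: V_out = V_mid × R4/(R3+R4) = 17.26 × 12.0/15.90 = 13.0 V.

V_out ≈ 13.0 V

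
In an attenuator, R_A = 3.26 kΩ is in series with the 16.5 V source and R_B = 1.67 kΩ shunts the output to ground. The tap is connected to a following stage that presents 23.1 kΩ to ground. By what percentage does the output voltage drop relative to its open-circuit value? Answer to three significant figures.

The divider's output (Thévenin) resistance is R_A‖R_B = 1.104 kΩ.
Fractional drop under load = R_th/(R_th + R_L) = 1.104 / (1.104 + 23.1) = 0.04562.
So the output falls by 4.56 %.

4.56 %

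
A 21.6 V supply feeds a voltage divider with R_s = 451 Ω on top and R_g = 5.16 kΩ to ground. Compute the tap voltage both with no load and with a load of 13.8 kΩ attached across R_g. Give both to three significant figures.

Unloaded: 19.9 V; loaded: 19.3 V

Open-circuit: V = 21.6 × 5160/(451 + 5160) = 19.9 V.
With the load, R_g becomes R_g‖R_L = 3756 Ω, so V = 21.6 × 3756/4207 = 19.3 V.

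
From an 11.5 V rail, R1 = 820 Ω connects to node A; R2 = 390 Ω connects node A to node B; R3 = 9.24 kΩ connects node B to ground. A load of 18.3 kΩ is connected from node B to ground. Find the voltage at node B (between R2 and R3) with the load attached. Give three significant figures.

At node B, R3 is in parallel with the load: R3‖R_L = 6140 Ω.
Below node A the resistance is R2 + (R3‖R_L) = 6530 Ω, so V_A = 11.5 × 6530/7350 = 10.22 V.
Then V_B = V_A × (R3‖R_L)/(R2 + R3‖R_L) = 10.22 × 6140/6530 = 9.61 V.

V ≈ 9.61 V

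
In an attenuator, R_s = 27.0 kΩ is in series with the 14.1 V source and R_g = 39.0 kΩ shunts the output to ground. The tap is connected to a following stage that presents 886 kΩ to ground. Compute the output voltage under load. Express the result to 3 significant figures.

V_out ≈ 8.18 V

The load sits in parallel with R_g: R_g‖R_L = (39.0 × 886) / (39.0 + 886) = 37.36 kΩ.
V_out = 14.1 × 37.36 / (27.0 + 37.36) = 14.1 × 37.36/64.36 = 8.18 V.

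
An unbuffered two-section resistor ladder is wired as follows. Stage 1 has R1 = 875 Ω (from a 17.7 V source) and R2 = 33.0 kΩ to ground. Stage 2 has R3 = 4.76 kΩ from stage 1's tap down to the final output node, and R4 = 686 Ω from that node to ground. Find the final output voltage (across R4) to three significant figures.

Stage 2 presents R3+R4 = 5446 Ω as a load on stage 1's tap.
Stage 1's lower leg becomes R2‖(R3+R4) = 4675 Ω, so V_mid = 17.7 × 4675/5550 = 14.91 V.
Stage 2 is itself unloaded: V_out = V_mid × R4/(R3+R4) = 14.91 × 686/5446 = 1.88 V.

V_out ≈ 1.88 V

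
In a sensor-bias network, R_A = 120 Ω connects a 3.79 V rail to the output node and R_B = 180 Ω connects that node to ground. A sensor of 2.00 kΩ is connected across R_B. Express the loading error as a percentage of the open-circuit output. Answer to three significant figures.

The divider's output (Thévenin) resistance is R_A‖R_B = 72.00 Ω.
Fractional drop under load = R_th/(R_th + R_L) = 72.00 / (72.00 + 2000) = 0.03475.
So the output falls by 3.47 %.

3.47 %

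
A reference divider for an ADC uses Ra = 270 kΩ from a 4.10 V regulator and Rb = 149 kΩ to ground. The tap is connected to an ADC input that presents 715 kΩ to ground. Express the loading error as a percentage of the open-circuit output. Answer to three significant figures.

11.8 %

Unloaded V = 4.10 × 149/419.0 = 1.4580 V.
Loaded: Rb‖R_L = 123.3 kΩ, giving V = 4.10 × 123.3/393.3 = 1.2854 V.
Drop = (1.4580 − 1.2854) / 1.4580 = 11.8 %.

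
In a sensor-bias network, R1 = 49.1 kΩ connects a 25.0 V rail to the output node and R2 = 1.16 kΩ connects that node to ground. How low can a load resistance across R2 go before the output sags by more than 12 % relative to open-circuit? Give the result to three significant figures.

Output resistance R_th = R1‖R2 = (49.1 × 1.16)/50.26 = 1.133 kΩ.
The fractional drop is R_th/(R_th + R_L); requiring this ≤ 0.120 gives R_L ≥ R_th(1/0.120 − 1) = 1.133 × 7.333 = 8.31 kΩ.

R_L(min) ≈ 8.31 kΩ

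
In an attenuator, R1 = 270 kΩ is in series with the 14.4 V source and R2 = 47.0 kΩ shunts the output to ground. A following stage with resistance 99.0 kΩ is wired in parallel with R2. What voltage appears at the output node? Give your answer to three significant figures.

The load sits in parallel with R2: R2‖R_L = (47.0 × 99.0) / (47.0 + 99.0) = 31.87 kΩ.
V_out = 14.4 × 31.87 / (270 + 31.87) = 14.4 × 31.87/301.9 = 1.52 V.
(Unloaded it would have been 2.14 V.)

V_out ≈ 1.52 V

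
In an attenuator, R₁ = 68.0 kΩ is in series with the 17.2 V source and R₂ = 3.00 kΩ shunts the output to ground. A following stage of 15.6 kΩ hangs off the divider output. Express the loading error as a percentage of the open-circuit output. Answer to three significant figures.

15.6 %

The divider's output (Thévenin) resistance is R₁‖R₂ = 2.873 kΩ.
Fractional drop under load = R_th/(R_th + R_L) = 2.873 / (2.873 + 15.6) = 0.1555.
So the output falls by 15.6 %.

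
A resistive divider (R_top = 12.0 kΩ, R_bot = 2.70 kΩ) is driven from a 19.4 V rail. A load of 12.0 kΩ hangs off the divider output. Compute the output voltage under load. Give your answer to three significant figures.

The load sits in parallel with R_bot: R_bot‖R_L = (2.70 × 12.0) / (2.70 + 12.0) = 2.204 kΩ.
V_out = 19.4 × 2.204 / (12.0 + 2.204) = 19.4 × 2.204/14.20 = 3.01 V.

V_out ≈ 3.01 V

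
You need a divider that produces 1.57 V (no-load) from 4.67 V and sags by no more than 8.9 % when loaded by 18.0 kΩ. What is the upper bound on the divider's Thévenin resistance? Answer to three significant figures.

Loading drop = R_th/(R_th + R_L) ≤ 0.0890, so R_th ≤ R_L · ε/(1−ε) = 18.0 kΩ × 0.0890/0.9110 = 1.76 kΩ.

R_th ≤ 1.76 kΩ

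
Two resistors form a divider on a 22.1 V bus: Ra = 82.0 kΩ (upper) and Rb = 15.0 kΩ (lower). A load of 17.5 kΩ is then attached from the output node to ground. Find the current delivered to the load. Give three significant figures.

I_L ≈ 0.113 mA

Rb‖R_L = 8.077 kΩ; V_out = 22.1 × 8.077/90.08 = 1.982 V.
I_L = V_out / R_L = 1.982 / 17.5 kΩ = 0.113 mA.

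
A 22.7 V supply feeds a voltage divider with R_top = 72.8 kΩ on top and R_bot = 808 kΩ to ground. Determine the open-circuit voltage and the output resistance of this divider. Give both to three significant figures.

V_th is the open-circuit tap voltage: 22.7 × 808/(72.8 + 808) = 20.8 V.
With the supply zeroed, R_top and R_bot appear in parallel from the tap: R_th = R_top‖R_bot = (72.8 × 808)/880.8 = 66.8 kΩ.

V_th = 20.8 V, R_th = 66.8 kΩ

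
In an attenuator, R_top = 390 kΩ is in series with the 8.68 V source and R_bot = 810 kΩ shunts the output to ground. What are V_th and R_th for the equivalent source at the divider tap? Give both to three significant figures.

V_th is the open-circuit tap voltage: 8.68 × 810/(390 + 810) = 5.86 V.
With the supply zeroed, R_top and R_bot appear in parallel from the tap: R_th = R_top‖R_bot = (390 × 810)/1200 = 263 kΩ.

V_th = 5.86 V, R_th = 263 kΩ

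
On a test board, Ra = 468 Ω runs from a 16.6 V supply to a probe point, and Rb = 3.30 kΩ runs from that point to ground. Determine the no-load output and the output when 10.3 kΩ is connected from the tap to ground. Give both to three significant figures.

Unloaded: 14.5 V; loaded: 14.0 V

Open-circuit: V = 16.6 × 3300/(468 + 3300) = 14.5 V.
With the load, Rb becomes Rb‖R_L = 2499 Ω, so V = 16.6 × 2499/2967 = 14.0 V.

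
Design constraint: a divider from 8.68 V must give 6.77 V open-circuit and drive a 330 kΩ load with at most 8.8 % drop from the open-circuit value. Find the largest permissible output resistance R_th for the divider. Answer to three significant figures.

R_th ≤ 31.8 kΩ

Loading drop = R_th/(R_th + R_L) ≤ 0.0880, so R_th ≤ R_L · ε/(1−ε) = 330 kΩ × 0.0880/0.9120 = 31.8 kΩ.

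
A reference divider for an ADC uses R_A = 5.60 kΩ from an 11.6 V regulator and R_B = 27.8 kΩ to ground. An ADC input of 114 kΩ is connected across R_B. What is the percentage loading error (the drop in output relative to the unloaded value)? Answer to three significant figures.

3.93 %

The divider's output (Thévenin) resistance is R_A‖R_B = 4.661 kΩ.
Fractional drop under load = R_th/(R_th + R_L) = 4.661 / (4.661 + 114) = 0.03928.
So the output falls by 3.93 %.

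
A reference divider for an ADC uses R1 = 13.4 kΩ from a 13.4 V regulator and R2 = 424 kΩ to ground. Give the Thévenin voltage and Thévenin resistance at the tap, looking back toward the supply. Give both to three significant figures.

V_th is the open-circuit tap voltage: 13.4 × 424/(13.4 + 424) = 13.0 V.
With the supply zeroed, R1 and R2 appear in parallel from the tap: R_th = R1‖R2 = (13.4 × 424)/437.4 = 13.0 kΩ.

V_th = 13.0 V, R_th = 13.0 kΩ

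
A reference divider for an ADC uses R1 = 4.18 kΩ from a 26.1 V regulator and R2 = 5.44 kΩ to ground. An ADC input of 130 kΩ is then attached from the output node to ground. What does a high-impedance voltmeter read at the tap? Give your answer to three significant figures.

V_out ≈ 14.5 V

The load sits in parallel with R2: R2‖R_L = (5.44 × 130) / (5.44 + 130) = 5.222 kΩ.
V_out = 26.1 × 5.222 / (4.18 + 5.222) = 26.1 × 5.222/9.402 = 14.5 V.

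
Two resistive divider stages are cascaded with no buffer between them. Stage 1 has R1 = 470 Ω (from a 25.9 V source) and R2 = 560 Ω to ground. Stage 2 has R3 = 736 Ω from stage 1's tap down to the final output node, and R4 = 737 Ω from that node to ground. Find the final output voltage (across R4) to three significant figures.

Stage 2 presents R3+R4 = 1473 Ω as a load on stage 1's tap.
Stage 1's lower leg becomes R2‖(R3+R4) = 405.7 Ω, so V_mid = 25.9 × 405.7/875.7 = 12.00 V.
Stage 2 is itself unloaded: V_out = V_mid × R4/(R3+R4) = 12.00 × 737/1473 = 6.00 V.

V_out ≈ 6.00 V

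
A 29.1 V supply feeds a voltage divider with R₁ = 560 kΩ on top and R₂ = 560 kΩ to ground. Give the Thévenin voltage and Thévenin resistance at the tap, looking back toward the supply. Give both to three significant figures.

V_th = 14.6 V, R_th = 280 kΩ

V_th is the open-circuit tap voltage: 29.1 × 560/(560 + 560) = 14.6 V.
With the supply zeroed, R₁ and R₂ appear in parallel from the tap: R_th = R₁‖R₂ = (560 × 560)/1120 = 280 kΩ.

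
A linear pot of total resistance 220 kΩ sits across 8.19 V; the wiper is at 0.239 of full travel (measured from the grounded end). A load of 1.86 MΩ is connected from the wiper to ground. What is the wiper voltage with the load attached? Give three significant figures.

The wiper splits the pot into (1−α)R = 167.4 kΩ above and αR = 52.58 kΩ below.
Lower section ‖ load = 51.13 kΩ.
V_wiper = 8.19 × 51.13/(167.4 + 51.13) = 1.92 V.

V ≈ 1.92 V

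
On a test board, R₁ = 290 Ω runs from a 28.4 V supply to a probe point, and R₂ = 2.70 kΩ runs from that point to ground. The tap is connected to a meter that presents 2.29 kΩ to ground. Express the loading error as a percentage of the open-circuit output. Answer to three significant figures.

10.3 %

Unloaded V = 28.4 × 2700/2990 = 25.645 V.
Loaded: R₂‖R_L = 1239 Ω, giving V = 28.4 × 1239/1529 = 23.014 V.
Drop = (25.645 − 23.014) / 25.645 = 10.3 %.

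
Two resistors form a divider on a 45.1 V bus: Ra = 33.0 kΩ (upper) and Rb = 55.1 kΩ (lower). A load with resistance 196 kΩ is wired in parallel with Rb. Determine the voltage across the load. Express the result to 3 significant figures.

V_out ≈ 25.5 V

The load sits in parallel with Rb: Rb‖R_L = (55.1 × 196) / (55.1 + 196) = 43.01 kΩ.
V_out = 45.1 × 43.01 / (33.0 + 43.01) = 45.1 × 43.01/76.01 = 25.5 V.
(Unloaded it would have been 28.2 V.)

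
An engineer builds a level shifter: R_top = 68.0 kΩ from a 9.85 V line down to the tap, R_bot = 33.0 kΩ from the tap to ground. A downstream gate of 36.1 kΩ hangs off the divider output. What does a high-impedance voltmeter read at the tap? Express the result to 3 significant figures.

The load sits in parallel with R_bot: R_bot‖R_L = (33.0 × 36.1) / (33.0 + 36.1) = 17.24 kΩ.
V_out = 9.85 × 17.24 / (68.0 + 17.24) = 9.85 × 17.24/85.24 = 1.99 V.

V_out ≈ 1.99 V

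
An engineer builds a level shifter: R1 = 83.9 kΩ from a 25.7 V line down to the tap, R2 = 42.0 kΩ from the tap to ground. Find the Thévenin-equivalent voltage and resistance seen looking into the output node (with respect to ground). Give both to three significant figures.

V_th is the open-circuit tap voltage: 25.7 × 42.0/(83.9 + 42.0) = 8.57 V.
With the supply zeroed, R1 and R2 appear in parallel from the tap: R_th = R1‖R2 = (83.9 × 42.0)/125.9 = 28.0 kΩ.

V_th = 8.57 V, R_th = 28.0 kΩ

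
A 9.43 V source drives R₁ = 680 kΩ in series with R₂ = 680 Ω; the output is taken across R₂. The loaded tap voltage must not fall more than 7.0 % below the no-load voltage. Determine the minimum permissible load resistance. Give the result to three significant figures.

Output resistance R_th = R₁‖R₂ = (680000 × 680)/680700 = 679.3 Ω.
The fractional drop is R_th/(R_th + R_L); requiring this ≤ 0.0700 gives R_L ≥ R_th(1/0.0700 − 1) = 679.3 × 13.29 = 9.03 kΩ.

R_L(min) ≈ 9.03 kΩ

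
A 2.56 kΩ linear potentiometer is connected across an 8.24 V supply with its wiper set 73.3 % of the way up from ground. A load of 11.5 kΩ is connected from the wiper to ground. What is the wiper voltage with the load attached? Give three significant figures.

V ≈ 5.79 V

The wiper splits the pot into (1−α)R = 683.5 Ω above and αR = 1876 Ω below.
Lower section ‖ load = 1613 Ω.
V_wiper = 8.24 × 1613/(683.5 + 1613) = 5.79 V.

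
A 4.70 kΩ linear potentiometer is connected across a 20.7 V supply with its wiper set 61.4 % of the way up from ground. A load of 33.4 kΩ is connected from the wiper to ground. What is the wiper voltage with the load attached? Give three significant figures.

The wiper splits the pot into (1−α)R = 1.814 kΩ above and αR = 2.886 kΩ below.
Lower section ‖ load = 2.656 kΩ.
V_wiper = 20.7 × 2.656/(1.814 + 2.656) = 12.3 V.

V ≈ 12.3 V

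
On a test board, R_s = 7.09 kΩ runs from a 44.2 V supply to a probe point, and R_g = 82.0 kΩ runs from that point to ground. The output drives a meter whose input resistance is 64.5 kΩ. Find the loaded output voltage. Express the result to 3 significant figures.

The load sits in parallel with R_g: R_g‖R_L = (82.0 × 64.5) / (82.0 + 64.5) = 36.10 kΩ.
V_out = 44.2 × 36.10 / (7.09 + 36.10) = 44.2 × 36.10/43.19 = 36.9 V.

V_out ≈ 36.9 V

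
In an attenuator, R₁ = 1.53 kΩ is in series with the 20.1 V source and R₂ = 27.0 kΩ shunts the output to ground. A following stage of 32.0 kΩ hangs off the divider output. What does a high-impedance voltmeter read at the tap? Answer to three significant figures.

V_out ≈ 18.2 V

The load sits in parallel with R₂: R₂‖R_L = (27.0 × 32.0) / (27.0 + 32.0) = 14.64 kΩ.
V_out = 20.1 × 14.64 / (1.53 + 14.64) = 20.1 × 14.64/16.17 = 18.2 V.
(Unloaded it would have been 19.0 V.)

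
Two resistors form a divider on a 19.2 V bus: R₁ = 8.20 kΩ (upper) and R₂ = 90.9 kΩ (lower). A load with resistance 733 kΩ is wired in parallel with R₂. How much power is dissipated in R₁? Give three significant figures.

Total resistance from the source is R₁ + (R₂‖R_L) = 89.07 kΩ, so I = 19.2/89.07 kΩ = 0.2156 mA.
P = I²·R₁ = (0.2156 mA)² × 8.20 kΩ = 0.381 mW.

P ≈ 0.381 mW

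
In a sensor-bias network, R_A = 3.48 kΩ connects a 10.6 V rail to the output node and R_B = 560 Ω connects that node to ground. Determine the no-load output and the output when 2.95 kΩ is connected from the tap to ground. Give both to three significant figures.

Unloaded: 1.47 V; loaded: 1.26 V

Open-circuit: V = 10.6 × 560/(3480 + 560) = 1.47 V.
With the load, R_B becomes R_B‖R_L = 470.7 Ω, so V = 10.6 × 470.7/3951 = 1.26 V.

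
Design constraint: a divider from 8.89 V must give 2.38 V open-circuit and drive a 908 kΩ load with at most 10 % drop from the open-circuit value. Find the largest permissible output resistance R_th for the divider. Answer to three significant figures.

Loading drop = R_th/(R_th + R_L) ≤ 0.100, so R_th ≤ R_L · ε/(1−ε) = 908 kΩ × 0.100/0.9000 = 101 kΩ.

R_th ≤ 101 kΩ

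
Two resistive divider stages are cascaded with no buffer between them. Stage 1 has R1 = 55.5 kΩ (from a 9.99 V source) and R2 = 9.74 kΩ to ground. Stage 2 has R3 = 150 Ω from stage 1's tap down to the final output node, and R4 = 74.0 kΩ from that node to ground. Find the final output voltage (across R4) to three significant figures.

Stage 2 presents R3+R4 = 74150 Ω as a load on stage 1's tap.
Stage 1's lower leg becomes R2‖(R3+R4) = 8609 Ω, so V_mid = 9.99 × 8609/64110 = 1.342 V.
Stage 2 is itself unloaded: V_out = V_mid × R4/(R3+R4) = 1.342 × 74000/74150 = 1.34 V.

V_out ≈ 1.34 V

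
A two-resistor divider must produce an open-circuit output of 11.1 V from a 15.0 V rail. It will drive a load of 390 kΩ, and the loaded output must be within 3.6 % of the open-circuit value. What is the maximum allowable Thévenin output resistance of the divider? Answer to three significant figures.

R_th ≤ 14.6 kΩ

Loading drop = R_th/(R_th + R_L) ≤ 0.0360, so R_th ≤ R_L · ε/(1−ε) = 390 kΩ × 0.0360/0.9640 = 14.6 kΩ.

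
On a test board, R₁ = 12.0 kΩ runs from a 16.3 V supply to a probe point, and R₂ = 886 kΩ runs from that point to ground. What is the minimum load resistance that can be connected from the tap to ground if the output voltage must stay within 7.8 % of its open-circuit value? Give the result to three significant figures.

R_L(min) ≈ 140 kΩ

Output resistance R_th = R₁‖R₂ = (12.0 × 886)/898.0 = 11.84 kΩ.
The fractional drop is R_th/(R_th + R_L); requiring this ≤ 0.0780 gives R_L ≥ R_th(1/0.0780 − 1) = 11.84 × 11.82 = 140 kΩ.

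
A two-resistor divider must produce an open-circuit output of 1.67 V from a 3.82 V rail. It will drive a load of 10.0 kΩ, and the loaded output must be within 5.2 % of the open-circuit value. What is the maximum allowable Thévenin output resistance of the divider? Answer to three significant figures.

Loading drop = R_th/(R_th + R_L) ≤ 0.0520, so R_th ≤ R_L · ε/(1−ε) = 10.0 kΩ × 0.0520/0.9480 = 549 Ω.

R_th ≤ 549 Ω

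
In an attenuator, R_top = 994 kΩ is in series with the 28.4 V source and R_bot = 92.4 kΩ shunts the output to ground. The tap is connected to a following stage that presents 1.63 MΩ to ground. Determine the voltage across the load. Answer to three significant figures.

The load sits in parallel with R_bot: R_bot‖R_L = (92.4 × 1630) / (92.4 + 1630) = 87.44 kΩ.
V_out = 28.4 × 87.44 / (994 + 87.44) = 28.4 × 87.44/1081 = 2.30 V.

V_out ≈ 2.30 V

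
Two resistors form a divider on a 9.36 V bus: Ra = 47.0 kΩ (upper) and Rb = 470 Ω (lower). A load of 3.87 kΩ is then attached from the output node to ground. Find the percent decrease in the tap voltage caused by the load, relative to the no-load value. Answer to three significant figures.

The divider's output (Thévenin) resistance is Ra‖Rb = 465.3 Ω.
Fractional drop under load = R_th/(R_th + R_L) = 465.3 / (465.3 + 3870) = 0.1073.
So the output falls by 10.7 %.

10.7 %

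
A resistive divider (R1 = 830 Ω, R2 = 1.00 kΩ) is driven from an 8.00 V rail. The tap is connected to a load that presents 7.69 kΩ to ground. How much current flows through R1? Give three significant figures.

I ≈ 4.66 mA

R2‖R_L = 884.9 Ω, so the source sees R1 + R2‖R_L = 1715 Ω.
I = 8.00 V / 1715 Ω = 4.66 mA.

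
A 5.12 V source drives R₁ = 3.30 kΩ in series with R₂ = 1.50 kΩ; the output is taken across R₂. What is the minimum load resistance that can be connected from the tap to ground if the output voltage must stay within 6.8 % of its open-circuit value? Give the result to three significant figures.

Output resistance R_th = R₁‖R₂ = (3.30 × 1.50)/4.800 = 1.031 kΩ.
The fractional drop is R_th/(R_th + R_L); requiring this ≤ 0.0680 gives R_L ≥ R_th(1/0.0680 − 1) = 1.031 × 13.71 = 14.1 kΩ.

R_L(min) ≈ 14.1 kΩ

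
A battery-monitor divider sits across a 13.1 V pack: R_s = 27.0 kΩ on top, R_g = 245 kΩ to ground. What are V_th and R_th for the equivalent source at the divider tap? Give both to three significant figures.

V_th = 11.8 V, R_th = 24.3 kΩ

V_th is the open-circuit tap voltage: 13.1 × 245/(27.0 + 245) = 11.8 V.
With the supply zeroed, R_s and R_g appear in parallel from the tap: R_th = R_s‖R_g = (27.0 × 245)/272.0 = 24.3 kΩ.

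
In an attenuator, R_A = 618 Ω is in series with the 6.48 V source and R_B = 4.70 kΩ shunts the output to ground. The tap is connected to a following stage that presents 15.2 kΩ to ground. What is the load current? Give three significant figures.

R_B‖R_L = 3590 Ω; V_out = 6.48 × 3590/4208 = 5.528 V.
I_L = V_out / R_L = 5.528 / 15.2 kΩ = 0.364 mA.

I_L ≈ 0.364 mA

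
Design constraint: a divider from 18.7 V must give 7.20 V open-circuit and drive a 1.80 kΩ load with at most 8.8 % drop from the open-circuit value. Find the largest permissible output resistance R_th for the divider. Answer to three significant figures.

Loading drop = R_th/(R_th + R_L) ≤ 0.0880, so R_th ≤ R_L · ε/(1−ε) = 1.80 kΩ × 0.0880/0.9120 = 174 Ω.
(Any R1, R2 with R2/(R1+R2) = 0.385 and R1‖R2 ≤ 174 Ω will meet the spec.)

R_th ≤ 174 Ω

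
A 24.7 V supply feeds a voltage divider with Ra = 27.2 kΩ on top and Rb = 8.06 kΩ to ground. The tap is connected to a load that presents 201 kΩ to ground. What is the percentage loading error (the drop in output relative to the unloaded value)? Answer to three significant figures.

The divider's output (Thévenin) resistance is Ra‖Rb = 6.218 kΩ.
Fractional drop under load = R_th/(R_th + R_L) = 6.218 / (6.218 + 201) = 0.03001.
So the output falls by 3.00 %.

3.00 %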